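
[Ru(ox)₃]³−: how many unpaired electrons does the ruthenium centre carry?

1 unpaired electron

Summing ligand charges against the −3 overall charge gives an oxidation state of +3 for ruthenium.
Ruthenium is a group-8 element; Ru(III) is therefore d⁵.
Counting donor atoms: 3×oxalate (bidentate) → 6 donors. Coordination number = 6.
The spin state decides the count: a 4d ion has a large Δₒ and is invariably low-spin.
An octahedral low-spin d⁵ ion is t₂g⁵e_g⁰, giving 1 unpaired electron.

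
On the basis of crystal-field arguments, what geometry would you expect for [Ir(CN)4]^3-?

Each cyanide is −1; balancing the −3 overall charge requires Ir(I).
Group 9 minus oxidation state 1 gives a d⁸ configuration.
With 4 monodentate ligands the coordination number is 4.
A 5d d⁸ ion has a large crystal-field splitting; square planar leaves the high-energy d_{x²−y²} orbital empty and maximises CFSE.

square planar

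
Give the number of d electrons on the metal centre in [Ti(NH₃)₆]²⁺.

d²

Ammonia is neutral; balancing the +2 overall charge requires Ti(II).
Group 4 minus oxidation state 2 gives a d² configuration.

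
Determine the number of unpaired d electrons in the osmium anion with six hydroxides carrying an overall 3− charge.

Each hydroxide is −1; balancing the −3 overall charge requires Os(III).
Os sits in group 8, so the d-electron count is 8 − 3 = 5.
The spin state decides the count: a 5d ion has a large Δₒ and is invariably low-spin.
An octahedral low-spin d⁵ ion is t₂g⁵e_g⁰, giving 1 unpaired electron.

1 unpaired electron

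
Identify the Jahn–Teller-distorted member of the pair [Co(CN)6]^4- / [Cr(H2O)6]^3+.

[Co(CN)6]^4-

[Co(CN)6]^4-: Summing ligand charges against the −4 overall charge gives an oxidation state of +2 for cobalt. Group 9 minus oxidation state 2 gives a d⁷ configuration. Cyanide is a strong-field ligand (high in the spectrochemical series) for a first-row metal, so the complex is low-spin. The t₂g⁶e_g¹ (low-spin) configuration has an unevenly filled e_g set; the Jahn–Teller theorem predicts a tetragonal distortion (typically axial elongation) to lift the degeneracy.
[Cr(H2O)6]^3+: Ligand charges: water is neutral. With an overall charge of +3 the chromium centre must be in the +3 oxidation state. Cr sits in group 6, so the d-electron count is 6 − 3 = 3. The d³ configuration leaves the e_g set evenly filled (or empty) — no strong Jahn–Teller driving force.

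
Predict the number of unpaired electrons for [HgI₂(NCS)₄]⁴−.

0

Summing ligand charges against the −4 overall charge gives an oxidation state of +2 for mercury.
Mercury is a group-12 element; Hg(II) is therefore d¹⁰.
In an octahedral field the d¹⁰ configuration is t₂g⁶e_g⁴, giving 0 unpaired electrons.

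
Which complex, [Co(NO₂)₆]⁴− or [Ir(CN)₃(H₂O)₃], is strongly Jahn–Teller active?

[Co(NO₂)₆]⁴−: Ligand charges: each nitro (N-bound nitrite) is −1. With an overall charge of −4 the cobalt centre must be in the +2 oxidation state. Group 9 minus oxidation state 2 gives a d⁷ configuration. Nitro (N-bound nitrite) is a strong-field ligand (high in the spectrochemical series) for a first-row metal, so the complex is low-spin. The t₂g⁶e_g¹ (low-spin) configuration has an unevenly filled e_g set; the Jahn–Teller theorem predicts a tetragonal distortion (typically axial elongation) to lift the degeneracy.
[Ir(CN)₃(H₂O)₃]: Each cyanide is −1; water is neutral; balancing the 0 overall charge requires Ir(III). Ir sits in group 9, so the d-electron count is 9 − 3 = 6. A 5d ion has a large Δₒ and is invariably low-spin. The d⁶ configuration leaves the e_g set evenly filled (or empty) — no strong Jahn–Teller driving force.

[Co(NO₂)₆]⁴−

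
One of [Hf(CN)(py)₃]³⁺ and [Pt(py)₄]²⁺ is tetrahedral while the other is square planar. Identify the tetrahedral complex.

For [Hf(CN)(py)₃]³⁺: Ligand charges: each cyanide is −1; pyridine is neutral. With an overall charge of +3 the hafnium centre must be in the +4 oxidation state. Group 4 minus oxidation state 4 gives a d⁰ configuration. A d⁰ ion has no crystal-field stabilisation preference between square planar and tetrahedral, so four ligands adopt the sterically favoured tetrahedral geometry. → tetrahedral.
For [Pt(py)₄]²⁺: Ligand charges: pyridine is neutral. With an overall charge of +2 the platinum centre must be in the +2 oxidation state. Pt sits in group 10, so the d-electron count is 10 − 2 = 8. A 5d d⁸ ion has a large crystal-field splitting; square planar leaves the high-energy d_{x²−y²} orbital empty and maximises CFSE. → square planar.

[Hf(CN)(py)₃]³⁺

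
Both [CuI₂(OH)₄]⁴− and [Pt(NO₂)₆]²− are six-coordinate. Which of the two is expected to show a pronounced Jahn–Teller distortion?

[CuI₂(OH)₄]⁴−: Each iodide is −1; each hydroxide is −1; balancing the −4 overall charge requires Cu(II). Group 11 minus oxidation state 2 gives a d⁹ configuration. The t₂g⁶e_g³ configuration has an unevenly filled e_g set; the Jahn–Teller theorem predicts a tetragonal distortion (typically axial elongation) to lift the degeneracy.
[Pt(NO₂)₆]²−: Each nitro (N-bound nitrite) is −1; balancing the −2 overall charge requires Pt(IV). Platinum is a group-10 element; Pt(IV) is therefore d⁶. A 5d ion has a large Δₒ and is invariably low-spin. The d⁶ configuration leaves the e_g set evenly filled (or empty) — no strong Jahn–Teller driving force.

[CuI₂(OH)₄]⁴−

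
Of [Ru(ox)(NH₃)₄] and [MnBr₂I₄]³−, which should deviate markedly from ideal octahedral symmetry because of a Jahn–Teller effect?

[Ru(ox)(NH₃)₄]: Summing ligand charges against the 0 overall charge gives an oxidation state of +2 for ruthenium. Ruthenium is a group-8 element; Ru(II) is therefore d⁶. A 4d ion has a large Δₒ and is invariably low-spin. The d⁶ configuration leaves the e_g set evenly filled (or empty) — no strong Jahn–Teller driving force.
[MnBr₂I₄]³−: Ligand charges: each bromide is −1; each iodide is −1. With an overall charge of −3 the manganese centre must be in the +3 oxidation state. Mn sits in group 7, so the d-electron count is 7 − 3 = 4. Bromide and iodide are weak-field ligands for a first-row metal, so the complex is high-spin. The t₂g³e_g¹ (high-spin) configuration has an unevenly filled e_g set; the Jahn–Teller theorem predicts a tetragonal distortion (typically axial elongation) to lift the degeneracy.

[MnBr₂I₄]³−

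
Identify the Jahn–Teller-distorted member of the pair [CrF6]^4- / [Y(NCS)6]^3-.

[CrF6]^4-: Ligand charges: each fluoride is −1. With an overall charge of −4 the chromium centre must be in the +2 oxidation state. Chromium is a group-6 element; Cr(II) is therefore d⁴. Fluoride is a weak-field ligand for a first-row metal, so the complex is high-spin. The t₂g³e_g¹ (high-spin) configuration has an unevenly filled e_g set; the Jahn–Teller theorem predicts a tetragonal distortion (typically axial elongation) to lift the degeneracy.
[Y(NCS)6]^3-: Summing ligand charges against the −3 overall charge gives an oxidation state of +3 for yttrium. Yttrium is a group-3 element; Y(III) is therefore d⁰. The d⁰ configuration leaves the e_g set evenly filled (or empty) — no strong Jahn–Teller driving force.

[CrF6]^4-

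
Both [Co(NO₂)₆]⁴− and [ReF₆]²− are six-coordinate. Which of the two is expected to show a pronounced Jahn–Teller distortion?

[Co(NO₂)₆]⁴−: Summing ligand charges against the −4 overall charge gives an oxidation state of +2 for cobalt. Cobalt is a group-9 element; Co(II) is therefore d⁷. Nitro (N-bound nitrite) is a strong-field ligand (high in the spectrochemical series) for a first-row metal, so the complex is low-spin. The t₂g⁶e_g¹ (low-spin) configuration has an unevenly filled e_g set; the Jahn–Teller theorem predicts a tetragonal distortion (typically axial elongation) to lift the degeneracy.
[ReF₆]²−: Ligand charges: each fluoride is −1. With an overall charge of −2 the rhenium centre must be in the +4 oxidation state. Re sits in group 7, so the d-electron count is 7 − 4 = 3. The d³ configuration leaves the e_g set evenly filled (or empty) — no strong Jahn–Teller driving force.

[Co(NO₂)₆]⁴−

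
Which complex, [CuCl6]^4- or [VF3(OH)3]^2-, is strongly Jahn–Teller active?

[CuCl6]^4-

[CuCl6]^4-: Summing ligand charges against the −4 overall charge gives an oxidation state of +2 for copper. Group 11 minus oxidation state 2 gives a d⁹ configuration. The t₂g⁶e_g³ configuration has an unevenly filled e_g set; the Jahn–Teller theorem predicts a tetragonal distortion (typically axial elongation) to lift the degeneracy.
[VF3(OH)3]^2-: Summing ligand charges against the −2 overall charge gives an oxidation state of +4 for vanadium. Vanadium is a group-5 element; V(IV) is therefore d¹. The d¹ configuration leaves the e_g set evenly filled (or empty) — no strong Jahn–Teller driving force.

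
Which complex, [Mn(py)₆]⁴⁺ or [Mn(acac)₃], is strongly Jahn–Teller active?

[Mn(py)₆]⁴⁺: Ligand charges: pyridine is neutral. With an overall charge of +4 the manganese centre must be in the +4 oxidation state. Mn sits in group 7, so the d-electron count is 7 − 4 = 3. The d³ configuration leaves the e_g set evenly filled (or empty) — no strong Jahn–Teller driving force.
[Mn(acac)₃]: Ligand charges: each acetylacetonate is −1. With an overall charge of 0 the manganese centre must be in the +3 oxidation state. Group 7 minus oxidation state 3 gives a d⁴ configuration. Acetylacetonate is a weak-field ligand for a first-row metal, so the complex is high-spin. The t₂g³e_g¹ (high-spin) configuration has an unevenly filled e_g set; the Jahn–Teller theorem predicts a tetragonal distortion (typically axial elongation) to lift the degeneracy.

[Mn(acac)₃]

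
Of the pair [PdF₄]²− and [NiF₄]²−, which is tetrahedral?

[NiF₄]²−

For [PdF₄]²−: Summing ligand charges against the −2 overall charge gives an oxidation state of +2 for palladium. Group 10 minus oxidation state 2 gives a d⁸ configuration. A 4d d⁸ ion has a large crystal-field splitting; square planar leaves the high-energy d_{x²−y²} orbital empty and maximises CFSE. → square planar.
For [NiF₄]²−: Ligand charges: each fluoride is −1. With an overall charge of −2 the nickel centre must be in the +2 oxidation state. Group 10 minus oxidation state 2 gives a d⁸ configuration. Fluoride is a weak-field ligand. With weak-field ligands the CFSE gain from square planar is small, so a 3d d⁸ ion takes the sterically preferred tetrahedral geometry. → tetrahedral.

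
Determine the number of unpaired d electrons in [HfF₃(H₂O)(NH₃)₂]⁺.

Each fluoride is −1; water is neutral; ammonia is neutral; balancing the +1 overall charge requires Hf(IV).
Group 4 minus oxidation state 4 gives a d⁰ configuration.
In an octahedral field the d⁰ configuration is t₂g⁰e_g⁰, giving 0 unpaired electrons.

0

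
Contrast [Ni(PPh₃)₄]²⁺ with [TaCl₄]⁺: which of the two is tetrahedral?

[TaCl₄]⁺

For [Ni(PPh₃)₄]²⁺: Triphenylphosphine is neutral; balancing the +2 overall charge requires Ni(II). Ni sits in group 10, so the d-electron count is 10 − 2 = 8. Triphenylphosphine is a strong-field ligand (high in the spectrochemical series). A 3d d⁸ ion with strong-field ligands gains enough CFSE to favour square planar over tetrahedral. → square planar.
For [TaCl₄]⁺: Summing ligand charges against the +1 overall charge gives an oxidation state of +5 for tantalum. Ta sits in group 5, so the d-electron count is 5 − 5 = 0. A d⁰ ion has no crystal-field stabilisation preference between square planar and tetrahedral, so four ligands adopt the sterically favoured tetrahedral geometry. → tetrahedral.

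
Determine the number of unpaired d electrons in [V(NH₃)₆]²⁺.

Ammonia is neutral; balancing the +2 overall charge requires V(II).
Group 5 minus oxidation state 2 gives a d³ configuration.
In an octahedral field the d³ configuration is t₂g³e_g⁰ (only one arrangement possible), giving 3 unpaired electrons.

3 unpaired electrons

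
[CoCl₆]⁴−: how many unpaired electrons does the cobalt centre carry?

Summing ligand charges against the −4 overall charge gives an oxidation state of +2 for cobalt.
Co sits in group 9, so the d-electron count is 9 − 2 = 7.
The spin state decides the count: Chloride is a weak-field ligand for a first-row metal, so the complex is high-spin.
An octahedral high-spin d⁷ ion is t₂g⁵e_g², giving 3 unpaired electrons.

3 unpaired electrons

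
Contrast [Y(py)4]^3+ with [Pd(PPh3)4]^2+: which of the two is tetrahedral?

For [Y(py)4]^3+: Summing ligand charges against the +3 overall charge gives an oxidation state of +3 for yttrium. Y sits in group 3, so the d-electron count is 3 − 3 = 0. A d⁰ ion has no crystal-field stabilisation preference between square planar and tetrahedral, so four ligands adopt the sterically favoured tetrahedral geometry. → tetrahedral.
For [Pd(PPh3)4]^2+: Triphenylphosphine is neutral; balancing the +2 overall charge requires Pd(II). Group 10 minus oxidation state 2 gives a d⁸ configuration. A 4d d⁸ ion has a large crystal-field splitting; square planar leaves the high-energy d_{x²−y²} orbital empty and maximises CFSE. → square planar.

[Y(py)4]^3+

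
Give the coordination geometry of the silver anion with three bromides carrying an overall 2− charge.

trigonal planar

Summing ligand charges against the −2 overall charge gives an oxidation state of +1 for silver.
Ag sits in group 11, so the d-electron count is 11 − 1 = 10.
With 3 monodentate ligands the coordination number is 3.
Three ligands around a d¹⁰ centre minimise repulsion in a trigonal-planar arrangement.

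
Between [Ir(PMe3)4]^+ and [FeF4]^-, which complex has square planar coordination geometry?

For [Ir(PMe3)4]^+: Ligand charges: trimethylphosphine is neutral. With an overall charge of +1 the iridium centre must be in the +1 oxidation state. Group 9 minus oxidation state 1 gives a d⁸ configuration. A 5d d⁸ ion has a large crystal-field splitting; square planar leaves the high-energy d_{x²−y²} orbital empty and maximises CFSE. → square planar.
For [FeF4]^-: Ligand charges: each fluoride is −1. With an overall charge of −1 the iron centre must be in the +3 oxidation state. Iron is a group-8 element; Fe(III) is therefore d⁵. A high-spin d⁵ ion has zero CFSE in either geometry, so four ligands adopt the sterically favoured tetrahedral geometry. → tetrahedral.

[Ir(PMe3)4]^+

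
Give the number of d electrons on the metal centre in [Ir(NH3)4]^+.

d8

Ammonia is neutral; balancing the +1 overall charge requires Ir(I).
Group 9 minus oxidation state 1 gives a d⁸ configuration.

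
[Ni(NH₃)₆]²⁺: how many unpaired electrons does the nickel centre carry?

Ligand charges: ammonia is neutral. With an overall charge of +2 the nickel centre must be in the +2 oxidation state.
Group 10 minus oxidation state 2 gives a d⁸ configuration.
In an octahedral field the d⁸ configuration is t₂g⁶e_g² (only one arrangement possible), giving 2 unpaired electrons.

2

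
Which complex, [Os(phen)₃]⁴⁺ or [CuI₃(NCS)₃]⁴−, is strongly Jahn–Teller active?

[CuI₃(NCS)₃]⁴−

[Os(phen)₃]⁴⁺: Ligand charges: 1,10-phenanthroline is neutral. With an overall charge of +4 the osmium centre must be in the +4 oxidation state. Os sits in group 8, so the d-electron count is 8 − 4 = 4. A 5d ion has a large Δₒ and is invariably low-spin. The d⁴ configuration leaves the e_g set evenly filled (or empty) — no strong Jahn–Teller driving force.
[CuI₃(NCS)₃]⁴−: Each iodide is −1; each isothiocyanate is −1; balancing the −4 overall charge requires Cu(II). Group 11 minus oxidation state 2 gives a d⁹ configuration. The t₂g⁶e_g³ configuration has an unevenly filled e_g set; the Jahn–Teller theorem predicts a tetragonal distortion (typically axial elongation) to lift the degeneracy.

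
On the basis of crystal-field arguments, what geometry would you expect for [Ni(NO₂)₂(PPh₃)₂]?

square planar

Summing ligand charges against the 0 overall charge gives an oxidation state of +2 for nickel.
Group 10 minus oxidation state 2 gives a d⁸ configuration.
Coordination number: 4.
Nitro (N-bound nitrite) and triphenylphosphine are strong-field ligands (high in the spectrochemical series).
A 3d d⁸ ion with strong-field ligands gains enough CFSE to favour square planar over tetrahedral.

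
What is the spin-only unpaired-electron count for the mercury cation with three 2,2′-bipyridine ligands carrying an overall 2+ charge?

2,2′-bipyridine is neutral; balancing the +2 overall charge requires Hg(II).
Mercury is a group-12 element; Hg(II) is therefore d¹⁰.
Counting donor atoms: 3×2,2′-bipyridine (bidentate) → 6 donors. Coordination number = 6.
In an octahedral field the d¹⁰ configuration is t₂g⁶e_g⁴, giving 0 unpaired electrons.

0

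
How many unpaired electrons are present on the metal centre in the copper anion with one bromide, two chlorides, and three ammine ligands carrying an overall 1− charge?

1 unpaired electron

Each bromide is −1; each chloride is −1; ammonia is neutral; balancing the −1 overall charge requires Cu(II).
Cu sits in group 11, so the d-electron count is 11 − 2 = 9.
In an octahedral field the d⁹ configuration is t₂g⁶e_g³ (only one arrangement possible), giving 1 unpaired electron.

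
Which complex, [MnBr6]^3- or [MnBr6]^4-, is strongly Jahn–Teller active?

[MnBr6]^3-: Each bromide is −1; balancing the −3 overall charge requires Mn(III). Manganese is a group-7 element; Mn(III) is therefore d⁴. Bromide is a weak-field ligand for a first-row metal, so the complex is high-spin. The t₂g³e_g¹ (high-spin) configuration has an unevenly filled e_g set; the Jahn–Teller theorem predicts a tetragonal distortion (typically axial elongation) to lift the degeneracy.
[MnBr6]^4-: Summing ligand charges against the −4 overall charge gives an oxidation state of +2 for manganese. Manganese is a group-7 element; Mn(II) is therefore d⁵. Bromide is a weak-field ligand for a first-row metal, so the complex is high-spin. The d⁵ configuration leaves the e_g set evenly filled (or empty) — no strong Jahn–Teller driving force.

[MnBr6]^3-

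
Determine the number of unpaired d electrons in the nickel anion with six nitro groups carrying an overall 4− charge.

Each nitro (N-bound nitrite) is −1; balancing the −4 overall charge requires Ni(II).
Group 10 minus oxidation state 2 gives a d⁸ configuration.
In an octahedral field the d⁸ configuration is t₂g⁶e_g² (only one arrangement possible), giving 2 unpaired electrons.

2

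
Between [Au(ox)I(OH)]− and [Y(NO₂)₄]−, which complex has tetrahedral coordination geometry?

For [Au(ox)I(OH)]−: Summing ligand charges against the −1 overall charge gives an oxidation state of +3 for gold. Au sits in group 11, so the d-electron count is 11 − 3 = 8. A 5d d⁸ ion has a large crystal-field splitting; square planar leaves the high-energy d_{x²−y²} orbital empty and maximises CFSE. → square planar.
For [Y(NO₂)₄]−: Ligand charges: each nitro (N-bound nitrite) is −1. With an overall charge of −1 the yttrium centre must be in the +3 oxidation state. Yttrium is a group-3 element; Y(III) is therefore d⁰. A d⁰ ion has no crystal-field stabilisation preference between square planar and tetrahedral, so four ligands adopt the sterically favoured tetrahedral geometry. → tetrahedral.

[Y(NO₂)₄]−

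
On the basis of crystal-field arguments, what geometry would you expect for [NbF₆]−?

Summing ligand charges against the −1 overall charge gives an oxidation state of +5 for niobium.
Group 5 minus oxidation state 5 gives a d⁰ configuration.
With 6 monodentate ligands the coordination number is 6.
Six donors around a single metal centre give an octahedral coordination sphere.

octahedral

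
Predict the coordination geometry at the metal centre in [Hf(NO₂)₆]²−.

octahedral

Each nitro (N-bound nitrite) is −1; balancing the −2 overall charge requires Hf(IV).
Hafnium is a group-4 element; Hf(IV) is therefore d⁰.
With 6 monodentate ligands the coordination number is 6.
Six donors around a single metal centre give an octahedral coordination sphere.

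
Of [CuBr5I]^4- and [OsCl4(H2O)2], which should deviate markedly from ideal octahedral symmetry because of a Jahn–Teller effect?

[CuBr5I]^4-

[CuBr5I]^4-: Summing ligand charges against the −4 overall charge gives an oxidation state of +2 for copper. Group 11 minus oxidation state 2 gives a d⁹ configuration. The t₂g⁶e_g³ configuration has an unevenly filled e_g set; the Jahn–Teller theorem predicts a tetragonal distortion (typically axial elongation) to lift the degeneracy.
[OsCl4(H2O)2]: Ligand charges: each chloride is −1; water is neutral. With an overall charge of 0 the osmium centre must be in the +4 oxidation state. Osmium is a group-8 element; Os(IV) is therefore d⁴. A 5d ion has a large Δₒ and is invariably low-spin. The d⁴ configuration leaves the e_g set evenly filled (or empty) — no strong Jahn–Teller driving force.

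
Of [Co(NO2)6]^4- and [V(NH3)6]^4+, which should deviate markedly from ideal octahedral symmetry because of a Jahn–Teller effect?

[Co(NO2)6]^4-

[Co(NO2)6]^4-: Each nitro (N-bound nitrite) is −1; balancing the −4 overall charge requires Co(II). Cobalt is a group-9 element; Co(II) is therefore d⁷. Nitro (N-bound nitrite) is a strong-field ligand (high in the spectrochemical series) for a first-row metal, so the complex is low-spin. The t₂g⁶e_g¹ (low-spin) configuration has an unevenly filled e_g set; the Jahn–Teller theorem predicts a tetragonal distortion (typically axial elongation) to lift the degeneracy.
[V(NH3)6]^4+: Summing ligand charges against the +4 overall charge gives an oxidation state of +4 for vanadium. V sits in group 5, so the d-electron count is 5 − 4 = 1. The d¹ configuration leaves the e_g set evenly filled (or empty) — no strong Jahn–Teller driving force.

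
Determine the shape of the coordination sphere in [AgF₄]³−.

tetrahedral

Each fluoride is −1; balancing the −3 overall charge requires Ag(I).
Group 11 minus oxidation state 1 gives a d¹⁰ configuration.
Coordination number: 4.
A d¹⁰ ion has no crystal-field stabilisation preference between square planar and tetrahedral, so four ligands adopt the sterically favoured tetrahedral geometry.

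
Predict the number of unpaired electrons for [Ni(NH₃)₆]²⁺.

Summing ligand charges against the +2 overall charge gives an oxidation state of +2 for nickel.
Nickel is a group-10 element; Ni(II) is therefore d⁸.
In an octahedral field the d⁸ configuration is t₂g⁶e_g² (only one arrangement possible), giving 2 unpaired electrons.

2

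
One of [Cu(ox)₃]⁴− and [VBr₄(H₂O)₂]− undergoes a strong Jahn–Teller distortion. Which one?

[Cu(ox)₃]⁴−

[Cu(ox)₃]⁴−: Ligand charges: each oxalate is −2. With an overall charge of −4 the copper centre must be in the +2 oxidation state. Cu sits in group 11, so the d-electron count is 11 − 2 = 9. The t₂g⁶e_g³ configuration has an unevenly filled e_g set; the Jahn–Teller theorem predicts a tetragonal distortion (typically axial elongation) to lift the degeneracy.
[VBr₄(H₂O)₂]−: Ligand charges: each bromide is −1; water is neutral. With an overall charge of −1 the vanadium centre must be in the +3 oxidation state. V sits in group 5, so the d-electron count is 5 − 3 = 2. The d² configuration leaves the e_g set evenly filled (or empty) — no strong Jahn–Teller driving force.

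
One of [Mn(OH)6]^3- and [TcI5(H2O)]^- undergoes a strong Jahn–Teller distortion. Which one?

[Mn(OH)6]^3-: Summing ligand charges against the −3 overall charge gives an oxidation state of +3 for manganese. Manganese is a group-7 element; Mn(III) is therefore d⁴. Hydroxide is a weak-field ligand for a first-row metal, so the complex is high-spin. The t₂g³e_g¹ (high-spin) configuration has an unevenly filled e_g set; the Jahn–Teller theorem predicts a tetragonal distortion (typically axial elongation) to lift the degeneracy.
[TcI5(H2O)]^-: Ligand charges: each iodide is −1; water is neutral. With an overall charge of −1 the technetium centre must be in the +4 oxidation state. Technetium is a group-7 element; Tc(IV) is therefore d³. The d³ configuration leaves the e_g set evenly filled (or empty) — no strong Jahn–Teller driving force.

[Mn(OH)6]^3-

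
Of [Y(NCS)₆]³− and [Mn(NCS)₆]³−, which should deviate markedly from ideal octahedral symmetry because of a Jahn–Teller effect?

[Mn(NCS)₆]³−

[Y(NCS)₆]³−: Each isothiocyanate is −1; balancing the −3 overall charge requires Y(III). Yttrium is a group-3 element; Y(III) is therefore d⁰. The d⁰ configuration leaves the e_g set evenly filled (or empty) — no strong Jahn–Teller driving force.
[Mn(NCS)₆]³−: Each isothiocyanate is −1; balancing the −3 overall charge requires Mn(III). Group 7 minus oxidation state 3 gives a d⁴ configuration. Isothiocyanate is a weak-field ligand for a first-row metal, so the complex is high-spin. The t₂g³e_g¹ (high-spin) configuration has an unevenly filled e_g set; the Jahn–Teller theorem predicts a tetragonal distortion (typically axial elongation) to lift the degeneracy.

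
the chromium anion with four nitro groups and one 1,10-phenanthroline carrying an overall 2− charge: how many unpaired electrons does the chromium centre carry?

2

Ligand charges: each nitro (N-bound nitrite) is −1; 1,10-phenanthroline is neutral. With an overall charge of −2 the chromium centre must be in the +2 oxidation state.
Group 6 minus oxidation state 2 gives a d⁴ configuration.
Counting donor atoms: 4×nitro (N-bound nitrite) (monodentate) → 4 donors; 1×1,10-phenanthroline (bidentate) → 2 donors. Coordination number = 6.
The spin state decides the count: Nitro (N-bound nitrite) is a strong-field ligand (high in the spectrochemical series) for a first-row metal, so the complex is low-spin.
An octahedral low-spin d⁴ ion is t₂g⁴e_g⁰, giving 2 unpaired electrons.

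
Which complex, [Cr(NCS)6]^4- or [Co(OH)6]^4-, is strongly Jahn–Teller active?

[Cr(NCS)6]^4-

[Cr(NCS)6]^4-: Each isothiocyanate is −1; balancing the −4 overall charge requires Cr(II). Cr sits in group 6, so the d-electron count is 6 − 2 = 4. Isothiocyanate is a weak-field ligand for a first-row metal, so the complex is high-spin. The t₂g³e_g¹ (high-spin) configuration has an unevenly filled e_g set; the Jahn–Teller theorem predicts a tetragonal distortion (typically axial elongation) to lift the degeneracy.
[Co(OH)6]^4-: Summing ligand charges against the −4 overall charge gives an oxidation state of +2 for cobalt. Cobalt is a group-9 element; Co(II) is therefore d⁷. Hydroxide is a weak-field ligand for a first-row metal, so the complex is high-spin. The d⁷ configuration leaves the e_g set evenly filled (or empty) — no strong Jahn–Teller driving force.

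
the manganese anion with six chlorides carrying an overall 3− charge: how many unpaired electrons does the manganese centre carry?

Ligand charges: each chloride is −1. With an overall charge of −3 the manganese centre must be in the +3 oxidation state.
Group 7 minus oxidation state 3 gives a d⁴ configuration.
The spin state decides the count: Chloride is a weak-field ligand for a first-row metal, so the complex is high-spin.
An octahedral high-spin d⁴ ion is t₂g³e_g¹, giving 4 unpaired electrons.

4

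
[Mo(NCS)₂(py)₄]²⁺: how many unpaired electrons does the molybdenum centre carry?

2 unpaired electrons

Ligand charges: each isothiocyanate is −1; pyridine is neutral. With an overall charge of +2 the molybdenum centre must be in the +4 oxidation state.
Mo sits in group 6, so the d-electron count is 6 − 4 = 2.
In an octahedral field the d² configuration is t₂g²e_g⁰ (only one arrangement possible), giving 2 unpaired electrons.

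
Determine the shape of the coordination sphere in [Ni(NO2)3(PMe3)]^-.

square planar

Summing ligand charges against the −1 overall charge gives an oxidation state of +2 for nickel.
Nickel is a group-10 element; Ni(II) is therefore d⁸.
With 4 monodentate ligands the coordination number is 4.
Nitro (N-bound nitrite) and trimethylphosphine are strong-field ligands (high in the spectrochemical series).
A 3d d⁸ ion with strong-field ligands gains enough CFSE to favour square planar over tetrahedral.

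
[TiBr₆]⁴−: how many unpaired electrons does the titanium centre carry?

Each bromide is −1; balancing the −4 overall charge requires Ti(II).
Group 4 minus oxidation state 2 gives a d² configuration.
In an octahedral field the d² configuration is t₂g²e_g⁰ (only one arrangement possible), giving 2 unpaired electrons.

2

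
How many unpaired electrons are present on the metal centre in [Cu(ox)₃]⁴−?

Summing ligand charges against the −4 overall charge gives an oxidation state of +2 for copper.
Cu sits in group 11, so the d-electron count is 11 − 2 = 9.
Counting donor atoms: 3×oxalate (bidentate) → 6 donors. Coordination number = 6.
In an octahedral field the d⁹ configuration is t₂g⁶e_g³ (only one arrangement possible), giving 1 unpaired electron.

1 unpaired electron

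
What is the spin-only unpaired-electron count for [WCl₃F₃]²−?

2 unpaired electrons

Each chloride is −1; each fluoride is −1; balancing the −2 overall charge requires W(IV).
Group 6 minus oxidation state 4 gives a d² configuration.
In an octahedral field the d² configuration is t₂g²e_g⁰ (only one arrangement possible), giving 2 unpaired electrons.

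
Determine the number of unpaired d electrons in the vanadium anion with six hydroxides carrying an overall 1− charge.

Summing ligand charges against the −1 overall charge gives an oxidation state of +5 for vanadium.
Group 5 minus oxidation state 5 gives a d⁰ configuration.
In an octahedral field the d⁰ configuration is t₂g⁰e_g⁰, giving 0 unpaired electrons.

0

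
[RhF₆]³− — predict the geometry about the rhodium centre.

Each fluoride is −1; balancing the −3 overall charge requires Rh(III).
Rh sits in group 9, so the d-electron count is 9 − 3 = 6.
With 6 monodentate ligands the coordination number is 6.
Six donors around a single metal centre give an octahedral coordination sphere.

octahedral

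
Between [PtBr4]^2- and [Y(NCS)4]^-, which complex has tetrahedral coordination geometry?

[Y(NCS)4]^-

For [PtBr4]^2-: Ligand charges: each bromide is −1. With an overall charge of −2 the platinum centre must be in the +2 oxidation state. Platinum is a group-10 element; Pt(II) is therefore d⁸. A 5d d⁸ ion has a large crystal-field splitting; square planar leaves the high-energy d_{x²−y²} orbital empty and maximises CFSE. → square planar.
For [Y(NCS)4]^-: Ligand charges: each isothiocyanate is −1. With an overall charge of −1 the yttrium centre must be in the +3 oxidation state. Group 3 minus oxidation state 3 gives a d⁰ configuration. A d⁰ ion has no crystal-field stabilisation preference between square planar and tetrahedral, so four ligands adopt the sterically favoured tetrahedral geometry. → tetrahedral.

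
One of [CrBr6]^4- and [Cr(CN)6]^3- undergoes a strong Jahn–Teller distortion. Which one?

[CrBr6]^4-: Ligand charges: each bromide is −1. With an overall charge of −4 the chromium centre must be in the +2 oxidation state. Cr sits in group 6, so the d-electron count is 6 − 2 = 4. Bromide is a weak-field ligand for a first-row metal, so the complex is high-spin. The t₂g³e_g¹ (high-spin) configuration has an unevenly filled e_g set; the Jahn–Teller theorem predicts a tetragonal distortion (typically axial elongation) to lift the degeneracy.
[Cr(CN)6]^3-: Each cyanide is −1; balancing the −3 overall charge requires Cr(III). Cr sits in group 6, so the d-electron count is 6 − 3 = 3. The d³ configuration leaves the e_g set evenly filled (or empty) — no strong Jahn–Teller driving force.

[CrBr6]^4-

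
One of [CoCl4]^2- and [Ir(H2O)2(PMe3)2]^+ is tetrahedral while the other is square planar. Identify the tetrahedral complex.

For [CoCl4]^2-: Each chloride is −1; balancing the −2 overall charge requires Co(II). Co sits in group 9, so the d-electron count is 9 − 2 = 7. For a high-spin 3d d⁷ ion with weak-field ligands the small Δₜ gives little square-planar CFSE advantage, so four ligands adopt the sterically favoured tetrahedral geometry. → tetrahedral.
For [Ir(H2O)2(PMe3)2]^+: Water is neutral; trimethylphosphine is neutral; balancing the +1 overall charge requires Ir(I). Ir sits in group 9, so the d-electron count is 9 − 1 = 8. A 5d d⁸ ion has a large crystal-field splitting; square planar leaves the high-energy d_{x²−y²} orbital empty and maximises CFSE. → square planar.

[CoCl4]^2-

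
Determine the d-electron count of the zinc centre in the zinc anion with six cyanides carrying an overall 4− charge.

Summing ligand charges against the −4 overall charge gives an oxidation state of +2 for zinc.
Zn sits in group 12, so the d-electron count is 12 − 2 = 10.

d¹⁰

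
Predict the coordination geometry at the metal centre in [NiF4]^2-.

Each fluoride is −1; balancing the −2 overall charge requires Ni(II).
Ni sits in group 10, so the d-electron count is 10 − 2 = 8.
With 4 monodentate ligands the coordination number is 4.
Fluoride is a weak-field ligand.
With weak-field ligands the CFSE gain from square planar is small, so a 3d d⁸ ion takes the sterically preferred tetrahedral geometry.

tetrahedral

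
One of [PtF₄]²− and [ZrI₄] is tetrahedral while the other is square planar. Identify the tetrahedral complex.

[ZrI₄]

For [PtF₄]²−: Each fluoride is −1; balancing the −2 overall charge requires Pt(II). Group 10 minus oxidation state 2 gives a d⁸ configuration. A 5d d⁸ ion has a large crystal-field splitting; square planar leaves the high-energy d_{x²−y²} orbital empty and maximises CFSE. → square planar.
For [ZrI₄]: Ligand charges: each iodide is −1. With an overall charge of 0 the zirconium centre must be in the +4 oxidation state. Zr sits in group 4, so the d-electron count is 4 − 4 = 0. A d⁰ ion has no crystal-field stabilisation preference between square planar and tetrahedral, so four ligands adopt the sterically favoured tetrahedral geometry. → tetrahedral.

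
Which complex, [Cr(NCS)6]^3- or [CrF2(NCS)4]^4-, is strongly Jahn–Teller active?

[CrF2(NCS)4]^4-

[Cr(NCS)6]^3-: Ligand charges: each isothiocyanate is −1. With an overall charge of −3 the chromium centre must be in the +3 oxidation state. Chromium is a group-6 element; Cr(III) is therefore d³. The d³ configuration leaves the e_g set evenly filled (or empty) — no strong Jahn–Teller driving force.
[CrF2(NCS)4]^4-: Ligand charges: each fluoride is −1; each isothiocyanate is −1. With an overall charge of −4 the chromium centre must be in the +2 oxidation state. Chromium is a group-6 element; Cr(II) is therefore d⁴. Fluoride and isothiocyanate are weak-field ligands for a first-row metal, so the complex is high-spin. The t₂g³e_g¹ (high-spin) configuration has an unevenly filled e_g set; the Jahn–Teller theorem predicts a tetragonal distortion (typically axial elongation) to lift the degeneracy.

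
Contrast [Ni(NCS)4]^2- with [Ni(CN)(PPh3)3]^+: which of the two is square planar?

[Ni(CN)(PPh3)3]^+

For [Ni(NCS)4]^2-: Each isothiocyanate is −1; balancing the −2 overall charge requires Ni(II). Nickel is a group-10 element; Ni(II) is therefore d⁸. Isothiocyanate is a weak-field ligand. With weak-field ligands the CFSE gain from square planar is small, so a 3d d⁸ ion takes the sterically preferred tetrahedral geometry. → tetrahedral.
For [Ni(CN)(PPh3)3]^+: Each cyanide is −1; triphenylphosphine is neutral; balancing the +1 overall charge requires Ni(II). Nickel is a group-10 element; Ni(II) is therefore d⁸. Cyanide and triphenylphosphine are strong-field ligands (high in the spectrochemical series). A 3d d⁸ ion with strong-field ligands gains enough CFSE to favour square planar over tetrahedral. → square planar.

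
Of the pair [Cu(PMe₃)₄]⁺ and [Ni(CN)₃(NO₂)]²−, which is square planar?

For [Cu(PMe₃)₄]⁺: Summing ligand charges against the +1 overall charge gives an oxidation state of +1 for copper. Cu sits in group 11, so the d-electron count is 11 − 1 = 10. A d¹⁰ ion has no crystal-field stabilisation preference between square planar and tetrahedral, so four ligands adopt the sterically favoured tetrahedral geometry. → tetrahedral.
For [Ni(CN)₃(NO₂)]²−: Summing ligand charges against the −2 overall charge gives an oxidation state of +2 for nickel. Nickel is a group-10 element; Ni(II) is therefore d⁸. Cyanide and nitro (N-bound nitrite) are strong-field ligands (high in the spectrochemical series). A 3d d⁸ ion with strong-field ligands gains enough CFSE to favour square planar over tetrahedral. → square planar.

[Ni(CN)₃(NO₂)]²−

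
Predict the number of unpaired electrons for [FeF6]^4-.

4

Ligand charges: each fluoride is −1. With an overall charge of −4 the iron centre must be in the +2 oxidation state.
Group 8 minus oxidation state 2 gives a d⁶ configuration.
The spin state decides the count: Fluoride is a weak-field ligand for a first-row metal, so the complex is high-spin.
An octahedral high-spin d⁶ ion is t₂g⁴e_g², giving 4 unpaired electrons.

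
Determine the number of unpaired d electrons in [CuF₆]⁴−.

Summing ligand charges against the −4 overall charge gives an oxidation state of +2 for copper.
Cu sits in group 11, so the d-electron count is 11 − 2 = 9.
In an octahedral field the d⁹ configuration is t₂g⁶e_g³ (only one arrangement possible), giving 1 unpaired electron.

1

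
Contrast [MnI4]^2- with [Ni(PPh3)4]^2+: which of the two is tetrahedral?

For [MnI4]^2-: Each iodide is −1; balancing the −2 overall charge requires Mn(II). Group 7 minus oxidation state 2 gives a d⁵ configuration. A high-spin d⁵ ion has zero CFSE in either geometry, so four ligands adopt the sterically favoured tetrahedral geometry. → tetrahedral.
For [Ni(PPh3)4]^2+: Triphenylphosphine is neutral; balancing the +2 overall charge requires Ni(II). Group 10 minus oxidation state 2 gives a d⁸ configuration. Triphenylphosphine is a strong-field ligand (high in the spectrochemical series). A 3d d⁸ ion with strong-field ligands gains enough CFSE to favour square planar over tetrahedral. → square planar.

[MnI4]^2-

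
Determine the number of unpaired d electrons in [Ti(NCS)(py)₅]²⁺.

Summing ligand charges against the +2 overall charge gives an oxidation state of +3 for titanium.
Ti sits in group 4, so the d-electron count is 4 − 3 = 1.
In an octahedral field the d¹ configuration is t₂g¹e_g⁰ (only one arrangement possible), giving 1 unpaired electron.

1 unpaired electron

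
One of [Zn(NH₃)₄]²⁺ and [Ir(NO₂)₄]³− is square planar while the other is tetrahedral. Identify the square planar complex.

For [Zn(NH₃)₄]²⁺: Ammonia is neutral; balancing the +2 overall charge requires Zn(II). Zn sits in group 12, so the d-electron count is 12 − 2 = 10. A d¹⁰ ion has no crystal-field stabilisation preference between square planar and tetrahedral, so four ligands adopt the sterically favoured tetrahedral geometry. → tetrahedral.
For [Ir(NO₂)₄]³−: Summing ligand charges against the −3 overall charge gives an oxidation state of +1 for iridium. Ir sits in group 9, so the d-electron count is 9 − 1 = 8. A 5d d⁸ ion has a large crystal-field splitting; square planar leaves the high-energy d_{x²−y²} orbital empty and maximises CFSE. → square planar.

[Ir(NO₂)₄]³−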